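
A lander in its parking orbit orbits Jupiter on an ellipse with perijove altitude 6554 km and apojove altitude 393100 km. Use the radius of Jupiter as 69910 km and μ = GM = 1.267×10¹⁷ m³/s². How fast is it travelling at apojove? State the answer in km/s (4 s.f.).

v ≈ 8.807 km/s

r_p = 69910 + 6554 = 76464 km = 7.6464×10⁷ m.
r_a = 69910 + 393100 = 463010 km = 4.6301×10⁸ m.
Semi-major axis a = (r_p + r_a)/2 = 2.6974×10⁵ km = 2.697×10⁸ m.
Vis-viva: v² = μ(2/r − 1/a) = 1.267×10¹⁷ × (4.320×10⁻⁹ − 3.707×10⁻⁹) = 7.757×10⁷ m²/s².
v = 8807 m/s = 8.807 km/s.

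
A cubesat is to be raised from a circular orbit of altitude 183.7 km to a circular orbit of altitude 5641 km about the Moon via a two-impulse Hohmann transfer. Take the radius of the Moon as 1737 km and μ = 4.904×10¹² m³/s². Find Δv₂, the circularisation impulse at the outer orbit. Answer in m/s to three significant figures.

r₁ = 1737 + 183.7 = 1920.7 km = 1.9207×10⁶ m.
r₂ = 1737 + 5641 = 7378.0 km = 7.3780×10⁶ m.
Transfer ellipse a_t = (r₁ + r₂)/2 = 4.649×10⁶ m.
At r₁: circular v_c1 = √(μ/r₁) = 1598 m/s; transfer-perilune v_p = √[μ(2/r₁ − 1/a_t)] = 2013 m/s.
At r₂: circular v_c2 = √(μ/r₂) = 815.3 m/s; transfer-apolune v_a = √[μ(2/r₂ − 1/a_t)] = 524.0 m/s.
Δv₂ = v_c2 − v_a = 291.3 m/s.

Δv ≈ 291 m/s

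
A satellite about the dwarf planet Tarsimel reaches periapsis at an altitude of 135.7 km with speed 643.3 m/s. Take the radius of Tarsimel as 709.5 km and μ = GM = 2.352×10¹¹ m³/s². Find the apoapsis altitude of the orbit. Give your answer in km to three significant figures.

apoapsis altitude ≈ 1740 km

r_p = 709.5 + 135.7 = 845.20 km = 8.452×10⁵ m.
Specific energy ε = v²/2 − μ/r = -7.136×10⁴ J/kg, so a = −μ/(2ε) = 1.648×10⁶ m.
The apsides satisfy r_p + r_a = 2a, so the apoapsis radius is 2a − r_p = 2.451×10⁶ m = 2450.8 km.
Apoapsis altitude = 2450.8 − 709.5 = 1741.3 km.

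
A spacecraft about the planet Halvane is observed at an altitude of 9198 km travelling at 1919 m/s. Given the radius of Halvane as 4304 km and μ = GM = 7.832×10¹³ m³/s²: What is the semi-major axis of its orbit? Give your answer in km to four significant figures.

a ≈ 9891 km

r = 4304 + 9198 = 13502 km = 1.350×10⁷ m.
Specific orbital energy ε = v²/2 − μ/r = (1919)²/2 − 7.832×10¹³/1.350×10⁷ = -3.959×10⁶ J/kg.
Since ε = −μ/(2a), a = −μ/(2ε) = 9.891×10⁶ m = 9890.5 km.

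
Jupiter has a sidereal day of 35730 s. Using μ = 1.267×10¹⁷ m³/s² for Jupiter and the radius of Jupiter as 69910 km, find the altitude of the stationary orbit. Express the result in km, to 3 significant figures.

A synchronous orbit has period T, so by Kepler's third law a = (μT²/4π²)^(1/3).
μT²/4π² = 1.267×10¹⁷ × (3.573×10⁴)² / 39.48 = 4.097×10²⁴ m³.
a = 1.600×10⁸ m = 1.6002×10⁵ km.
Altitude h = a − R = 1.6002×10⁵ − 69910 = 90105 km.

h_sync ≈ 90100 km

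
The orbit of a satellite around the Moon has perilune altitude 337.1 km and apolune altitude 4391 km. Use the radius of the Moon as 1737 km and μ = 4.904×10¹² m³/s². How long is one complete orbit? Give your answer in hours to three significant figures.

T ≈ 6.55 hours

r_p = 1737 + 337.1 = 2074.1 km = 2.0741×10⁶ m.
r_a = 1737 + 4391 = 6128.0 km = 6.1280×10⁶ m.
Semi-major axis a = (r_p + r_a)/2 = (2074.1 + 6128.0)/2 = 4101.1 km = 4.101×10⁶ m.
By Kepler's third law T = 2π√(a³/μ) = 2π × 3.750×10³ = 2.356×10⁴ s.
= 6.546 hours.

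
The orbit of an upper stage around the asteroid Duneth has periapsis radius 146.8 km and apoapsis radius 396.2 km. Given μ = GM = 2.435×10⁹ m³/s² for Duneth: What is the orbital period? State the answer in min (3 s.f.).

T ≈ 300 min

Semi-major axis a = (r_p + r_a)/2 = (146.80 + 396.20)/2 = 271.50 km = 2.715×10⁵ m.
By Kepler's third law T = 2π√(a³/μ) = 2π × 2.867×10³ = 1.801×10⁴ s.
= 300.2 min.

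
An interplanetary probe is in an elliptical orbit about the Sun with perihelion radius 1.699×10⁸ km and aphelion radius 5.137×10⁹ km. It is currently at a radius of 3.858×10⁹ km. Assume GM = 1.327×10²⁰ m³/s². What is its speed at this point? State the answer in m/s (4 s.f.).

v ≈ 4334 m/s

Semi-major axis a = (r_p + r_a)/2 = 2.6534×10⁹ km = 2.653×10¹² m.
Vis-viva: v² = μ(2/r − 1/a) = 1.327×10²⁰ × (5.184×10⁻¹³ − 3.769×10⁻¹³) = 1.878×10⁷ m²/s².
v = 4334 m/s.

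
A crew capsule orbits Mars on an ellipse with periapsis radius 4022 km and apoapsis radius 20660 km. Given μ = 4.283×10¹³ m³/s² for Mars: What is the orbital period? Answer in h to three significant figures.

T ≈ 11.6 h

Semi-major axis a = (r_p + r_a)/2 = (4022.0 + 20660)/2 = 12341 km = 1.234×10⁷ m.
By Kepler's third law T = 2π√(a³/μ) = 2π × 6.624×10³ = 4.162×10⁴ s.
= 11.56 h.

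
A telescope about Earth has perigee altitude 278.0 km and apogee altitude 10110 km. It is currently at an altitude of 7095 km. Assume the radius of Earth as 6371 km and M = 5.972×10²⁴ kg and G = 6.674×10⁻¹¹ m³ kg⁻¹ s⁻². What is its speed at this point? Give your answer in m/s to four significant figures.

μ = GM = 6.674×10⁻¹¹ × 5.972×10²⁴ = 3.986×10¹⁴ m³/s².
r_p = 6371 + 278.0 = 6649.0 km = 6.6490×10⁶ m.
r_a = 6371 + 10110 = 16481 km = 1.6481×10⁷ m.
r = 6371 + 7095 = 13466 km = 1.347×10⁷ m.
Semi-major axis a = (r_p + r_a)/2 = 11565 km = 1.156×10⁷ m.
Vis-viva: v² = μ(2/r − 1/a) = 3.986×10¹⁴ × (1.485×10⁻⁷ − 8.647×10⁻⁸) = 2.473×10⁷ m²/s².
v = 4973 m/s.

v ≈ 4973 m/s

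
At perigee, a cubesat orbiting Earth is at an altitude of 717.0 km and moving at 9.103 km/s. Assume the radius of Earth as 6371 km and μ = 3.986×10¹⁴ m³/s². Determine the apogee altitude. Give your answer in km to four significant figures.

r_p = 6371 + 717.0 = 7088.0 km = 7.088×10⁶ m.
Specific energy ε = v²/2 − μ/r = -1.480×10⁷ J/kg, so a = −μ/(2ε) = 1.346×10⁷ m.
The apsides satisfy r_p + r_a = 2a, so the apogee radius is 2a − r_p = 1.984×10⁷ m = 19838 km.
Apogee altitude = 19838 − 6371 = 13467 km.

apogee altitude ≈ 13470 km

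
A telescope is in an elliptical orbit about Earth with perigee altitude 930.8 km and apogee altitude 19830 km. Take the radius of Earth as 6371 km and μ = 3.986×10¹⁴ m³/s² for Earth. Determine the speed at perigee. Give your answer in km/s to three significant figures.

v ≈ 9.24 km/s

r_p = 6371 + 930.8 = 7301.8 km = 7.3018×10⁶ m.
r_a = 6371 + 19830 = 26201 km = 2.6201×10⁷ m.
Semi-major axis a = (r_p + r_a)/2 = 16751 km = 1.675×10⁷ m.
Vis-viva: v² = μ(2/r − 1/a) = 3.986×10¹⁴ × (2.739×10⁻⁷ − 5.970×10⁻⁸) = 8.538×10⁷ m²/s².
v = 9240 m/s = 9.240 km/s.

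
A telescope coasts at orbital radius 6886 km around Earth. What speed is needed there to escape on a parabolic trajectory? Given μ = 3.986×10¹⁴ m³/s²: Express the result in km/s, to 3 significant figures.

r = 6886 km = 6.886×10⁶ m.
Escape speed v_esc = √(2μ/r) = √(2 × 3.986×10¹⁴ / 6.886×10⁶) = √(1.158×10⁸) = 10760 m/s.
= 10.76 km/s.

v_esc ≈ 10.8 km/s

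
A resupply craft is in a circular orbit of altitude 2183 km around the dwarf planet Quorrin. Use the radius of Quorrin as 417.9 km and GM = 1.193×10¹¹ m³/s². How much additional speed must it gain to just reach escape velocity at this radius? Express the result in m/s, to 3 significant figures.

r = 417.9 + 2183 = 2600.9 km = 2.6009×10⁶ m.
Circular speed v_c = √(μ/r) = 214.2 m/s.
Escape speed v_esc = √(2μ/r) = √2 × v_c = 302.9 m/s.
Δv = v_esc − v_c = 88.71 m/s.

Δv ≈ 88.7 m/s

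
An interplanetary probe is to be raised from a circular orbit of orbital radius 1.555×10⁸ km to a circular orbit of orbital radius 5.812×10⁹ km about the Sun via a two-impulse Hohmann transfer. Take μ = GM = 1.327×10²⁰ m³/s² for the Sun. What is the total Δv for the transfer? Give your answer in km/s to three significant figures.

r₁ = 1.555×10⁸ km = 1.555×10¹¹ m.
r₂ = 5.812×10⁹ km = 5.812×10¹² m.
Transfer ellipse a_t = (r₁ + r₂)/2 = 2.984×10¹² m.
At r₁: circular v_c1 = √(μ/r₁) = 29210 m/s; transfer-perihelion v_p = √[μ(2/r₁ − 1/a_t)] = 40770 m/s.
Δv₁ = v_p − v_c1 = 11560 m/s.
At r₂: circular v_c2 = √(μ/r₂) = 4778 m/s; transfer-aphelion v_a = √[μ(2/r₂ − 1/a_t)] = 1091 m/s.
Δv₂ = v_c2 − v_a = 3687 m/s.
Total Δv = Δv₁ + Δv₂ = 15250 m/s = 15.25 km/s.

Δv_total ≈ 15.2 km/s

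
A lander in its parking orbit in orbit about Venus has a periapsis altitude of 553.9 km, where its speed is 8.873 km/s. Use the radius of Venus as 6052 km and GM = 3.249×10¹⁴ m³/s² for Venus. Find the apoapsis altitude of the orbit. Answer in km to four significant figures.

r_p = 6052 + 553.9 = 6605.9 km = 6.606×10⁶ m.
Specific energy ε = v²/2 − μ/r = -9.818×10⁶ J/kg, so a = −μ/(2ε) = 1.655×10⁷ m.
The apsides satisfy r_p + r_a = 2a, so the apoapsis radius is 2a − r_p = 2.649×10⁷ m = 26486 km.
Apoapsis altitude = 26486 − 6052 = 20434 km.

apoapsis altitude ≈ 20430 km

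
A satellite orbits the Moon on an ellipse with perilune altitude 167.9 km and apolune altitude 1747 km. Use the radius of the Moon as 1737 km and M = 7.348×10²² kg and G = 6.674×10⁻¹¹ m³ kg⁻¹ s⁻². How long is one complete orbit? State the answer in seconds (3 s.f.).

T ≈ 12500 seconds

μ = GM = 6.674×10⁻¹¹ × 7.348×10²² = 4.904×10¹² m³/s².
r_p = 1737 + 167.9 = 1904.9 km = 1.9049×10⁶ m.
r_a = 1737 + 1747 = 3484.0 km = 3.4840×10⁶ m.
Semi-major axis a = (r_p + r_a)/2 = (1904.9 + 3484.0)/2 = 2694.4 km = 2.694×10⁶ m.
By Kepler's third law T = 2π√(a³/μ) = 2π × 1.997×10³ = 1.255×10⁴ s.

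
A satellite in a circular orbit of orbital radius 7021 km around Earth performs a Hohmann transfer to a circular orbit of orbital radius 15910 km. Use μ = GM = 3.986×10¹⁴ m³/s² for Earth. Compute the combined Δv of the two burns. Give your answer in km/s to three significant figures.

Δv_total ≈ 2.43 km/s

r₁ = 7021 km = 7.021×10⁶ m.
r₂ = 15910 km = 1.591×10⁷ m.
Transfer ellipse a_t = (r₁ + r₂)/2 = 1.147×10⁷ m.
At r₁: circular v_c1 = √(μ/r₁) = 7535 m/s; transfer-perigee v_p = √[μ(2/r₁ − 1/a_t)] = 8876 m/s.
Δv₁ = v_p − v_c1 = 1341 m/s.
At r₂: circular v_c2 = √(μ/r₂) = 5005 m/s; transfer-apogee v_a = √[μ(2/r₂ − 1/a_t)] = 3917 m/s.
Δv₂ = v_c2 − v_a = 1088 m/s.
Total Δv = Δv₁ + Δv₂ = 2430 m/s = 2.430 km/s.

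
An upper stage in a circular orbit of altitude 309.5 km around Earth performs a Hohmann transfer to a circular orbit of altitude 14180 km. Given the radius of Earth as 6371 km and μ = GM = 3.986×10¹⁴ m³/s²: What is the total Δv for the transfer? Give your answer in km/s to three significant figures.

Δv_total ≈ 3.08 km/s

r₁ = 6371 + 309.5 = 6680.5 km = 6.6805×10⁶ m.
r₂ = 6371 + 14180 = 20551 km = 2.0551×10⁷ m.
Transfer ellipse a_t = (r₁ + r₂)/2 = 1.362×10⁷ m.
At r₁: circular v_c1 = √(μ/r₁) = 7724 m/s; transfer-perigee v_p = √[μ(2/r₁ − 1/a_t)] = 9490 m/s.
Δv₁ = v_p − v_c1 = 1765 m/s.
At r₂: circular v_c2 = √(μ/r₂) = 4404 m/s; transfer-apogee v_a = √[μ(2/r₂ − 1/a_t)] = 3085 m/s.
Δv₂ = v_c2 − v_a = 1319 m/s.
Total Δv = Δv₁ + Δv₂ = 3085 m/s = 3.085 km/s.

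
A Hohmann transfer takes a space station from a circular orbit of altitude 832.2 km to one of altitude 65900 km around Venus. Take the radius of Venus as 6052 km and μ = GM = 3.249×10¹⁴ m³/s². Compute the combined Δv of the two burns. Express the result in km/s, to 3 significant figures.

r₁ = 6052 + 832.2 = 6884.2 km = 6.8842×10⁶ m.
r₂ = 6052 + 65900 = 71952 km = 7.1952×10⁷ m.
Transfer ellipse a_t = (r₁ + r₂)/2 = 3.942×10⁷ m.
At r₁: circular v_c1 = √(μ/r₁) = 6870 m/s; transfer-periapsis v_p = √[μ(2/r₁ − 1/a_t)] = 9282 m/s.
Δv₁ = v_p − v_c1 = 2412 m/s.
At r₂: circular v_c2 = √(μ/r₂) = 2125 m/s; transfer-apoapsis v_a = √[μ(2/r₂ − 1/a_t)] = 888.0 m/s.
Δv₂ = v_c2 − v_a = 1237 m/s.
Total Δv = Δv₁ + Δv₂ = 3649 m/s = 3.649 km/s.

Δv_total ≈ 3.65 km/s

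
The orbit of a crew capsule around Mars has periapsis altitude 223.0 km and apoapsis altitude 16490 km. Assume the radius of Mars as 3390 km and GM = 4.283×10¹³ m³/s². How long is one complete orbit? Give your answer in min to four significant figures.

r_p = 3390 + 223.0 = 3613.0 km = 3.6130×10⁶ m.
r_a = 3390 + 16490 = 19880 km = 1.9880×10⁷ m.
Semi-major axis a = (r_p + r_a)/2 = (3613.0 + 19880)/2 = 11746 km = 1.175×10⁷ m.
By Kepler's third law T = 2π√(a³/μ) = 2π × 6.152×10³ = 3.865×10⁴ s.
= 644.2 min.

T ≈ 644.2 min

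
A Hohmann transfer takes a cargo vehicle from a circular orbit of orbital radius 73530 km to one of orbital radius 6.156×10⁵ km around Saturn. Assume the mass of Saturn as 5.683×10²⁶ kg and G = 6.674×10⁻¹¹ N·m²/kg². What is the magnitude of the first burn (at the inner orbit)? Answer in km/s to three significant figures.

Δv ≈ 7.65 km/s

μ = GM = 6.674×10⁻¹¹ × 5.683×10²⁶ = 3.793×10¹⁶ m³/s².
r₁ = 73530 km = 7.353×10⁷ m.
r₂ = 6.156×10⁵ km = 6.156×10⁸ m.
Transfer ellipse a_t = (r₁ + r₂)/2 = 3.446×10⁸ m.
At r₁: circular v_c1 = √(μ/r₁) = 22710 m/s; transfer-perikrone v_p = √[μ(2/r₁ − 1/a_t)] = 30360 m/s.
Δv₁ = v_p − v_c1 = 7646 m/s.
= 7.646 km/s.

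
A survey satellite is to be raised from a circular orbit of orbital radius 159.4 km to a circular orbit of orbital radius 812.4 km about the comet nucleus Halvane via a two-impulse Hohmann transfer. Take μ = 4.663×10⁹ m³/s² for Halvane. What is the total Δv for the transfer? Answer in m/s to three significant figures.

Δv_total ≈ 82.5 m/s

r₁ = 159.4 km = 1.594×10⁵ m.
r₂ = 812.4 km = 8.124×10⁵ m.
Transfer ellipse a_t = (r₁ + r₂)/2 = 4.859×10⁵ m.
At r₁: circular v_c1 = √(μ/r₁) = 171.0 m/s; transfer-periapsis v_p = √[μ(2/r₁ − 1/a_t)] = 221.2 m/s.
Δv₁ = v_p − v_c1 = 50.12 m/s.
At r₂: circular v_c2 = √(μ/r₂) = 75.76 m/s; transfer-apoapsis v_a = √[μ(2/r₂ − 1/a_t)] = 43.39 m/s.
Δv₂ = v_c2 − v_a = 32.37 m/s.
Total Δv = Δv₁ + Δv₂ = 82.49 m/s.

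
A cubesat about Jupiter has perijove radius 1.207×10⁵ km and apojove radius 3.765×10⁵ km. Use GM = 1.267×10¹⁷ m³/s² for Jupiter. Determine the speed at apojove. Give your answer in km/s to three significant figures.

v ≈ 12.8 km/s

Semi-major axis a = (r_p + r_a)/2 = 2.4860×10⁵ km = 2.486×10⁸ m.
Vis-viva: v² = μ(2/r − 1/a) = 1.267×10¹⁷ × (5.312×10⁻⁹ − 4.023×10⁻⁹) = 1.634×10⁸ m²/s².
v = 12780 m/s = 12.78 km/s.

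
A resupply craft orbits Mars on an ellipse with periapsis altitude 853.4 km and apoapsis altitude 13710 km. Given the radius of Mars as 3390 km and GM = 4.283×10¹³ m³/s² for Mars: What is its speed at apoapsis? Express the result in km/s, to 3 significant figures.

r_p = 3390 + 853.4 = 4243.4 km = 4.2434×10⁶ m.
r_a = 3390 + 13710 = 17100 km = 1.7100×10⁷ m.
Semi-major axis a = (r_p + r_a)/2 = 10672 km = 1.067×10⁷ m.
Vis-viva: v² = μ(2/r − 1/a) = 4.283×10¹³ × (1.170×10⁻⁷ − 9.371×10⁻⁸) = 9.959×10⁵ m²/s².
v = 998.0 m/s = 0.998 km/s.

v ≈ 0.998 km/s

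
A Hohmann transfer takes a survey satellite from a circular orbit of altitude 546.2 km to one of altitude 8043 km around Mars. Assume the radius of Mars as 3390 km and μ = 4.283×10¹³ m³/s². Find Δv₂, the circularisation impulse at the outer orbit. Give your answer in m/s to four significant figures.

r₁ = 3390 + 546.2 = 3936.2 km = 3.9362×10⁶ m.
r₂ = 3390 + 8043 = 11433 km = 1.1433×10⁷ m.
Transfer ellipse a_t = (r₁ + r₂)/2 = 7.685×10⁶ m.
At r₁: circular v_c1 = √(μ/r₁) = 3299 m/s; transfer-periapsis v_p = √[μ(2/r₁ − 1/a_t)] = 4024 m/s.
At r₂: circular v_c2 = √(μ/r₂) = 1936 m/s; transfer-apoapsis v_a = √[μ(2/r₂ − 1/a_t)] = 1385 m/s.
Δv₂ = v_c2 − v_a = 550.3 m/s.

Δv ≈ 550.3 m/s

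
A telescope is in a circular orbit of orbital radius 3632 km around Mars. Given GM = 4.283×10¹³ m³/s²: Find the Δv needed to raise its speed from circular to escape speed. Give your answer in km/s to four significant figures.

r = 3632 km = 3.632×10⁶ m.
Circular speed v_c = √(μ/r) = 3434 m/s.
Escape speed v_esc = √(2μ/r) = √2 × v_c = 4856 m/s.
Δv = v_esc − v_c = 1422 m/s = 1.422 km/s.

Δv ≈ 1.422 km/s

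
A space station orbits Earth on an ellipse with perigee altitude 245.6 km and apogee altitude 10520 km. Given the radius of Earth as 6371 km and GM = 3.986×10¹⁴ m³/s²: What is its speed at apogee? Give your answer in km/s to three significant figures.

v ≈ 3.64 km/s

r_p = 6371 + 245.6 = 6616.6 km = 6.6166×10⁶ m.
r_a = 6371 + 10520 = 16891 km = 1.6891×10⁷ m.
Semi-major axis a = (r_p + r_a)/2 = 11754 km = 1.175×10⁷ m.
Vis-viva: v² = μ(2/r − 1/a) = 3.986×10¹⁴ × (1.184×10⁻⁷ − 8.508×10⁻⁸) = 1.328×10⁷ m²/s².
v = 3645 m/s = 3.645 km/s.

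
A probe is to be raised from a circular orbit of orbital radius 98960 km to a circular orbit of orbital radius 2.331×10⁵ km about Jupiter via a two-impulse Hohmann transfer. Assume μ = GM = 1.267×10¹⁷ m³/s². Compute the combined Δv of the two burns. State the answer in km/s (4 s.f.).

r₁ = 98960 km = 9.896×10⁷ m.
r₂ = 2.331×10⁵ km = 2.331×10⁸ m.
Transfer ellipse a_t = (r₁ + r₂)/2 = 1.660×10⁸ m.
At r₁: circular v_c1 = √(μ/r₁) = 35780 m/s; transfer-perijove v_p = √[μ(2/r₁ − 1/a_t)] = 42400 m/s.
Δv₁ = v_p − v_c1 = 6616 m/s.
At r₂: circular v_c2 = √(μ/r₂) = 23310 m/s; transfer-apojove v_a = √[μ(2/r₂ − 1/a_t)] = 18000 m/s.
Δv₂ = v_c2 − v_a = 5315 m/s.
Total Δv = Δv₁ + Δv₂ = 11930 m/s = 11.93 km/s.

Δv_total ≈ 11.93 km/s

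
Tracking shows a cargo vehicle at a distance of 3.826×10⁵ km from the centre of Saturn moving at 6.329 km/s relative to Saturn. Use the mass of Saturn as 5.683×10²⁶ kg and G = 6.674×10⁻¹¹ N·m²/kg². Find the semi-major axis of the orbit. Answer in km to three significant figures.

a ≈ 2.40×10⁵ km

μ = GM = 6.674×10⁻¹¹ × 5.683×10²⁶ = 3.793×10¹⁶ m³/s².
r = 3.826×10⁸ m.
Specific orbital energy ε = v²/2 − μ/r = (6329)²/2 − 3.793×10¹⁶/3.826×10⁸ = -7.911×10⁷ J/kg.
Since ε = −μ/(2a), a = −μ/(2ε) = 2.397×10⁸ m = 2.3973×10⁵ km.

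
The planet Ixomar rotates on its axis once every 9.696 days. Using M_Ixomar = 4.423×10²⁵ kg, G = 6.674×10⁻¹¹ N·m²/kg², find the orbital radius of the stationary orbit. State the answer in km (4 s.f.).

μ = GM = 6.674×10⁻¹¹ × 4.423×10²⁵ = 2.952×10¹⁵ m³/s².
T = 9.696 days = 8.377×10⁵ s.
A synchronous orbit has period T, so by Kepler's third law a = (μT²/4π²)^(1/3).
μT²/4π² = 2.952×10¹⁵ × (8.377×10⁵)² / 39.48 = 5.248×10²⁵ m³.
a = 3.744×10⁸ m = 3.7439×10⁵ km.

r_sync ≈ 3.744×10⁵ km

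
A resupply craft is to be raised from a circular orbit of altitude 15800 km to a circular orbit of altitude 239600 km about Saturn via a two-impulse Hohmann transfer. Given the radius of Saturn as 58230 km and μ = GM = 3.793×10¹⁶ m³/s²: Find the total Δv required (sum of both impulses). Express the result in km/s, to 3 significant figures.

Δv_total ≈ 10.2 km/s

r₁ = 58230 + 15800 = 74030 km = 7.4030×10⁷ m.
r₂ = 58230 + 239600 = 297830 km = 2.9783×10⁸ m.
Transfer ellipse a_t = (r₁ + r₂)/2 = 1.859×10⁸ m.
At r₁: circular v_c1 = √(μ/r₁) = 22640 m/s; transfer-perikrone v_p = √[μ(2/r₁ − 1/a_t)] = 28650 m/s.
Δv₁ = v_p − v_c1 = 6013 m/s.
At r₂: circular v_c2 = √(μ/r₂) = 11290 m/s; transfer-apokrone v_a = √[μ(2/r₂ − 1/a_t)] = 7121 m/s.
Δv₂ = v_c2 − v_a = 4164 m/s.
Total Δv = Δv₁ + Δv₂ = 10180 m/s = 10.18 km/s.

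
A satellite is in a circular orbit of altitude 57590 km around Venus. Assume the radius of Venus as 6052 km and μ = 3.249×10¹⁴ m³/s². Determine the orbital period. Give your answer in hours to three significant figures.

T ≈ 49.2 hours

r = 6052 + 57590 = 63642 km = 6.3642×10⁷ m.
Kepler's third law: T = 2π√(r³/μ) = 2π√((6.364×10⁷)³ / 3.249×10¹⁴).
r³/μ = 7.934×10⁸ s², so T = 2π × 2.817×10⁴ = 1.770×10⁵ s.
Converting: 1.770×10⁵ s ÷ 3600 = 49.16 hours.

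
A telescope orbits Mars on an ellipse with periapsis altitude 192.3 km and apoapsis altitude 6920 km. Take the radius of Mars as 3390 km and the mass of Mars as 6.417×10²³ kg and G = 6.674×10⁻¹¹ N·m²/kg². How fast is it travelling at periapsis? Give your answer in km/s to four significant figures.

v ≈ 4.212 km/s

μ = GM = 6.674×10⁻¹¹ × 6.417×10²³ = 4.283×10¹³ m³/s².
r_p = 3390 + 192.3 = 3582.3 km = 3.5823×10⁶ m.
r_a = 3390 + 6920 = 10310 km = 1.0310×10⁷ m.
Semi-major axis a = (r_p + r_a)/2 = 6946.1 km = 6.946×10⁶ m.
Vis-viva: v² = μ(2/r − 1/a) = 4.283×10¹³ × (5.583×10⁻⁷ − 1.440×10⁻⁷) = 1.774×10⁷ m²/s².
v = 4212 m/s = 4.212 km/s.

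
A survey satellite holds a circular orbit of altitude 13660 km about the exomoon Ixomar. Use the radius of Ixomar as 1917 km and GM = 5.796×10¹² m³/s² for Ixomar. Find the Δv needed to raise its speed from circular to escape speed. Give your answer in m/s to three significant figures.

Δv ≈ 253 m/s

r = 1917 + 13660 = 15577 km = 1.5577×10⁷ m.
Circular speed v_c = √(μ/r) = 610.0 m/s.
Escape speed v_esc = √(2μ/r) = √2 × v_c = 862.7 m/s.
Δv = v_esc − v_c = 252.7 m/s.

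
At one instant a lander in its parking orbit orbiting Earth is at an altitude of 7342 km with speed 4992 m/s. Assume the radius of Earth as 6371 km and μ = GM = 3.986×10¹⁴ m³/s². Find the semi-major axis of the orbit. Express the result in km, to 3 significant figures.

a ≈ 12000 km

r = 6371 + 7342 = 13713 km = 1.371×10⁷ m.
Vis-viva rearranged: 1/a = 2/r − v²/μ = 1.458×10⁻⁷ − 6.252×10⁻⁸ = 8.333×10⁻⁸ m⁻¹.
a = 1.200×10⁷ m = 12001 km.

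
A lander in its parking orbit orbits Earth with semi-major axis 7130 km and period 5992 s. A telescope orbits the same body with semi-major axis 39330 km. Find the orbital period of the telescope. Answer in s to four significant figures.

Kepler's third law: T² ∝ a³, so T₂ = T₁ (a₂/a₁)^(3/2).
a₂/a₁ = 5.516, (a₂/a₁)^(3/2) = 12.96.
T₂ = 5992 × 12.96 = 77630 s.

T₂ ≈ 77630 s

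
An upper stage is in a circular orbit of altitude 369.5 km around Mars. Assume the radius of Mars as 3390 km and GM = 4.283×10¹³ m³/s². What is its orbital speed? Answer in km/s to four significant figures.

r = 3390 + 369.5 = 3759.5 km = 3.7595×10⁶ m.
For a circular orbit v = √(μ/r) = √(4.283×10¹³ / 3.760×10⁶) = √(1.139×10⁷) = 3375 m/s.
That is 3.375 km/s.

v ≈ 3.375 km/s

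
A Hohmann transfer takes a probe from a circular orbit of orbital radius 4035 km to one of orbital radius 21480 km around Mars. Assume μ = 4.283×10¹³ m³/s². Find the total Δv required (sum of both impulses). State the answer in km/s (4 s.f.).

Δv_total ≈ 1.587 km/s

r₁ = 4035 km = 4.035×10⁶ m.
r₂ = 21480 km = 2.148×10⁷ m.
Transfer ellipse a_t = (r₁ + r₂)/2 = 1.276×10⁷ m.
At r₁: circular v_c1 = √(μ/r₁) = 3258 m/s; transfer-periapsis v_p = √[μ(2/r₁ − 1/a_t)] = 4228 m/s.
Δv₁ = v_p − v_c1 = 969.5 m/s.
At r₂: circular v_c2 = √(μ/r₂) = 1412 m/s; transfer-apoapsis v_a = √[μ(2/r₂ − 1/a_t)] = 794.1 m/s.
Δv₂ = v_c2 − v_a = 617.9 m/s.
Total Δv = Δv₁ + Δv₂ = 1587 m/s = 1.587 km/s.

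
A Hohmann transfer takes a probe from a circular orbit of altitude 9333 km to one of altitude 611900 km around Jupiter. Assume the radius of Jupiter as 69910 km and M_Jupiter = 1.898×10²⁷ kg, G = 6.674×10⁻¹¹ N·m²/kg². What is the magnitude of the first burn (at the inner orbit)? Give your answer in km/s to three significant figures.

Δv ≈ 13.5 km/s

μ = GM = 6.674×10⁻¹¹ × 1.898×10²⁷ = 1.267×10¹⁷ m³/s².
r₁ = 69910 + 9333 = 79243 km = 7.9243×10⁷ m.
r₂ = 69910 + 611900 = 681810 km = 6.8181×10⁸ m.
Transfer ellipse a_t = (r₁ + r₂)/2 = 3.805×10⁸ m.
At r₁: circular v_c1 = √(μ/r₁) = 39980 m/s; transfer-perijove v_p = √[μ(2/r₁ − 1/a_t)] = 53520 m/s.
Δv₁ = v_p − v_c1 = 13540 m/s.
= 13.54 km/s.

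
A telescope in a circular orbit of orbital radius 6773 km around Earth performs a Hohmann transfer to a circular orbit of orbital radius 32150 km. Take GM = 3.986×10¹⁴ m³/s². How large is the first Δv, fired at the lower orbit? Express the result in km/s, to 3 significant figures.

Δv ≈ 2.19 km/s

r₁ = 6773 km = 6.773×10⁶ m.
r₂ = 32150 km = 3.215×10⁷ m.
Transfer ellipse a_t = (r₁ + r₂)/2 = 1.946×10⁷ m.
At r₁: circular v_c1 = √(μ/r₁) = 7671 m/s; transfer-perigee v_p = √[μ(2/r₁ − 1/a_t)] = 9860 m/s.
Δv₁ = v_p − v_c1 = 2189 m/s.
= 2.189 km/s.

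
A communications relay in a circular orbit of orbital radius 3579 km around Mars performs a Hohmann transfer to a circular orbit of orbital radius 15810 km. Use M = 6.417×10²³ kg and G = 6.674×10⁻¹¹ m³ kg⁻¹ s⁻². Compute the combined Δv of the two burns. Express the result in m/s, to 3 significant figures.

μ = GM = 6.674×10⁻¹¹ × 6.417×10²³ = 4.283×10¹³ m³/s².
r₁ = 3579 km = 3.579×10⁶ m.
r₂ = 15810 km = 1.581×10⁷ m.
Transfer ellipse a_t = (r₁ + r₂)/2 = 9.694×10⁶ m.
At r₁: circular v_c1 = √(μ/r₁) = 3459 m/s; transfer-periapsis v_p = √[μ(2/r₁ − 1/a_t)] = 4418 m/s.
Δv₁ = v_p − v_c1 = 958.3 m/s.
At r₂: circular v_c2 = √(μ/r₂) = 1646 m/s; transfer-apoapsis v_a = √[μ(2/r₂ − 1/a_t)] = 1000 m/s.
Δv₂ = v_c2 − v_a = 645.8 m/s.
Total Δv = Δv₁ + Δv₂ = 1604 m/s.

Δv_total ≈ 1600 m/s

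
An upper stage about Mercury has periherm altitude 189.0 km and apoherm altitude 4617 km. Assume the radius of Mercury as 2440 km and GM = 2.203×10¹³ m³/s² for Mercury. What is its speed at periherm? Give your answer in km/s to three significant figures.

r_p = 2440 + 189.0 = 2629.0 km = 2.6290×10⁶ m.
r_a = 2440 + 4617 = 7057.0 km = 7.0570×10⁶ m.
Semi-major axis a = (r_p + r_a)/2 = 4843.0 km = 4.843×10⁶ m.
Vis-viva: v² = μ(2/r − 1/a) = 2.203×10¹³ × (7.607×10⁻⁷ − 2.065×10⁻⁷) = 1.221×10⁷ m²/s².
v = 3494 m/s = 3.494 km/s.

v ≈ 3.49 km/s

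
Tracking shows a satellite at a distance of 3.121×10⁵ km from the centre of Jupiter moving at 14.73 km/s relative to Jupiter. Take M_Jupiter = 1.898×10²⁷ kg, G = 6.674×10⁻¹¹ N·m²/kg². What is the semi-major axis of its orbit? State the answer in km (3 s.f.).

μ = GM = 6.674×10⁻¹¹ × 1.898×10²⁷ = 1.267×10¹⁷ m³/s².
r = 3.121×10⁸ m.
Vis-viva rearranged: 1/a = 2/r − v²/μ = 6.408×10⁻⁹ − 1.713×10⁻⁹ = 4.695×10⁻⁹ m⁻¹.
a = 2.130×10⁸ m = 2.1298×10⁵ km.

a ≈ 2.13×10⁵ km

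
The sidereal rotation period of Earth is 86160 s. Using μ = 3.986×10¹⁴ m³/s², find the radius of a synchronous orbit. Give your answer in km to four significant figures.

A synchronous orbit has period T, so by Kepler's third law a = (μT²/4π²)^(1/3).
μT²/4π² = 3.986×10¹⁴ × (8.616×10⁴)² / 39.48 = 7.495×10²² m³.
a = 4.216×10⁷ m = 42163 km.

r_sync ≈ 42160 km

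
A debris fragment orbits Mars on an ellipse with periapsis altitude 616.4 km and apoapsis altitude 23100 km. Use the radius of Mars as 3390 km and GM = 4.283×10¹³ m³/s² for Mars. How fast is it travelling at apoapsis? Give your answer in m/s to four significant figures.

v ≈ 651.8 m/s

r_p = 3390 + 616.4 = 4006.4 km = 4.0064×10⁶ m.
r_a = 3390 + 23100 = 26490 km = 2.6490×10⁷ m.
Semi-major axis a = (r_p + r_a)/2 = 15248 km = 1.525×10⁷ m.
Vis-viva: v² = μ(2/r − 1/a) = 4.283×10¹³ × (7.550×10⁻⁸ − 6.558×10⁻⁸) = 4.248×10⁵ m²/s².
v = 651.8 m/s.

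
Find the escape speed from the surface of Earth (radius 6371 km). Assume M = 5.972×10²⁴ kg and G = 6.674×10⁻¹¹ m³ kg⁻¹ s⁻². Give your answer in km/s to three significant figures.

μ = GM = 6.674×10⁻¹¹ × 5.972×10²⁴ = 3.986×10¹⁴ m³/s².
r = R = 6.371×10⁶ m.
Escape speed v_esc = √(2μ/r) = √(2 × 3.986×10¹⁴ / 6.371×10⁶) = √(1.251×10⁸) = 11190 m/s.
= 11.19 km/s.

v_esc ≈ 11.2 km/s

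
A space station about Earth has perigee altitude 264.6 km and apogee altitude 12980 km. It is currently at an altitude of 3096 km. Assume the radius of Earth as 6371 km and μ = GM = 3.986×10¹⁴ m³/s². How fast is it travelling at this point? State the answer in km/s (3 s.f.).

v ≈ 7.32 km/s

r_p = 6371 + 264.6 = 6635.6 km = 6.6356×10⁶ m.
r_a = 6371 + 12980 = 19351 km = 1.9351×10⁷ m.
r = 6371 + 3096 = 9467.0 km = 9.467×10⁶ m.
Semi-major axis a = (r_p + r_a)/2 = 12993 km = 1.299×10⁷ m.
Vis-viva: v² = μ(2/r − 1/a) = 3.986×10¹⁴ × (2.113×10⁻⁷ − 7.696×10⁻⁸) = 5.353×10⁷ m²/s².
v = 7316 m/s = 7.316 km/s.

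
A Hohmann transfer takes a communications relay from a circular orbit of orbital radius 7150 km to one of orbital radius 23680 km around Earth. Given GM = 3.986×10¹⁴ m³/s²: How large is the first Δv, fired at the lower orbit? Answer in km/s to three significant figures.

Δv ≈ 1.79 km/s

r₁ = 7150 km = 7.150×10⁶ m.
r₂ = 23680 km = 2.368×10⁷ m.
Transfer ellipse a_t = (r₁ + r₂)/2 = 1.542×10⁷ m.
At r₁: circular v_c1 = √(μ/r₁) = 7466 m/s; transfer-perigee v_p = √[μ(2/r₁ − 1/a_t)] = 9254 m/s.
Δv₁ = v_p − v_c1 = 1788 m/s.
= 1.788 km/s.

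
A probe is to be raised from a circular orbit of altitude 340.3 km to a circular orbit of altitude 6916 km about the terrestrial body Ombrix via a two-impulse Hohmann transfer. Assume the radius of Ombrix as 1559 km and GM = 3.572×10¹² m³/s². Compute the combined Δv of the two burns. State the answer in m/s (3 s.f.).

r₁ = 1559 + 340.3 = 1899.3 km = 1.8993×10⁶ m.
r₂ = 1559 + 6916 = 8475.0 km = 8.4750×10⁶ m.
Transfer ellipse a_t = (r₁ + r₂)/2 = 5.187×10⁶ m.
At r₁: circular v_c1 = √(μ/r₁) = 1371 m/s; transfer-periapsis v_p = √[μ(2/r₁ − 1/a_t)] = 1753 m/s.
Δv₁ = v_p − v_c1 = 381.5 m/s.
At r₂: circular v_c2 = √(μ/r₂) = 649.2 m/s; transfer-apoapsis v_a = √[μ(2/r₂ − 1/a_t)] = 392.8 m/s.
Δv₂ = v_c2 − v_a = 256.4 m/s.
Total Δv = Δv₁ + Δv₂ = 637.9 m/s.

Δv_total ≈ 638 m/s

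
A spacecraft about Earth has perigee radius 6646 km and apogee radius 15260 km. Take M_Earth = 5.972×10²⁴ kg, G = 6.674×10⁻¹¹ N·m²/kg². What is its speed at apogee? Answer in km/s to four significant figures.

μ = GM = 6.674×10⁻¹¹ × 5.972×10²⁴ = 3.986×10¹⁴ m³/s².
Semi-major axis a = (r_p + r_a)/2 = 10953 km = 1.095×10⁷ m.
Vis-viva: v² = μ(2/r − 1/a) = 3.986×10¹⁴ × (1.311×10⁻⁷ − 9.130×10⁻⁸) = 1.585×10⁷ m²/s².
v = 3981 m/s = 3.981 km/s.

v ≈ 3.981 km/s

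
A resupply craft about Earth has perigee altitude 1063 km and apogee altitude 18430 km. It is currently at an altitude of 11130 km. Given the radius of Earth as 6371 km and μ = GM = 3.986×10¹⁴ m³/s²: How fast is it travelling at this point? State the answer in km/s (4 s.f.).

v ≈ 4.563 km/s

r_p = 6371 + 1063 = 7434.0 km = 7.4340×10⁶ m.
r_a = 6371 + 18430 = 24801 km = 2.4801×10⁷ m.
r = 6371 + 11130 = 17501 km = 1.750×10⁷ m.
Semi-major axis a = (r_p + r_a)/2 = 16118 km = 1.612×10⁷ m.
Vis-viva: v² = μ(2/r − 1/a) = 3.986×10¹⁴ × (1.143×10⁻⁷ − 6.204×10⁻⁸) = 2.082×10⁷ m²/s².
v = 4563 m/s = 4.563 km/s.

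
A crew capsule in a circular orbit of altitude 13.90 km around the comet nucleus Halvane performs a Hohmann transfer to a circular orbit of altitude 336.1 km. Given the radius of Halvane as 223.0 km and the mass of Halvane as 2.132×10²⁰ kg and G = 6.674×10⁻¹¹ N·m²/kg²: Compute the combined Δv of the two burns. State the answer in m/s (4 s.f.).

μ = GM = 6.674×10⁻¹¹ × 2.132×10²⁰ = 1.423×10¹⁰ m³/s².
r₁ = 223.0 + 13.90 = 236.90 km = 2.3690×10⁵ m.
r₂ = 223.0 + 336.1 = 559.10 km = 5.5910×10⁵ m.
Transfer ellipse a_t = (r₁ + r₂)/2 = 3.980×10⁵ m.
At r₁: circular v_c1 = √(μ/r₁) = 245.1 m/s; transfer-periapsis v_p = √[μ(2/r₁ − 1/a_t)] = 290.5 m/s.
Δv₁ = v_p − v_c1 = 45.40 m/s.
At r₂: circular v_c2 = √(μ/r₂) = 159.5 m/s; transfer-apoapsis v_a = √[μ(2/r₂ − 1/a_t)] = 123.1 m/s.
Δv₂ = v_c2 − v_a = 36.45 m/s.
Total Δv = Δv₁ + Δv₂ = 81.85 m/s.

Δv_total ≈ 81.85 m/s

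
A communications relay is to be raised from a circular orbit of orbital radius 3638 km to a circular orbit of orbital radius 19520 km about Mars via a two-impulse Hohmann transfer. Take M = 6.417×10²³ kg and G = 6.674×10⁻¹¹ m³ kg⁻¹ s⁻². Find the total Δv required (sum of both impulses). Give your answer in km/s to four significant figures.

μ = GM = 6.674×10⁻¹¹ × 6.417×10²³ = 4.283×10¹³ m³/s².
r₁ = 3638 km = 3.638×10⁶ m.
r₂ = 19520 km = 1.952×10⁷ m.
Transfer ellipse a_t = (r₁ + r₂)/2 = 1.158×10⁷ m.
At r₁: circular v_c1 = √(μ/r₁) = 3431 m/s; transfer-periapsis v_p = √[μ(2/r₁ − 1/a_t)] = 4455 m/s.
Δv₁ = v_p − v_c1 = 1024 m/s.
At r₂: circular v_c2 = √(μ/r₂) = 1481 m/s; transfer-apoapsis v_a = √[μ(2/r₂ − 1/a_t)] = 830.3 m/s.
Δv₂ = v_c2 − v_a = 651.0 m/s.
Total Δv = Δv₁ + Δv₂ = 1675 m/s = 1.675 km/s.

Δv_total ≈ 1.675 km/s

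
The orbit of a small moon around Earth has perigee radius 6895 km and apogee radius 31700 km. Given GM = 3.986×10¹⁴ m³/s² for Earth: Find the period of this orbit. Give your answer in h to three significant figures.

T ≈ 7.41 h

Semi-major axis a = (r_p + r_a)/2 = (6895.0 + 31700)/2 = 19298 km = 1.930×10⁷ m.
By Kepler's third law T = 2π√(a³/μ) = 2π × 4.246×10³ = 2.668×10⁴ s.
= 7.411 h.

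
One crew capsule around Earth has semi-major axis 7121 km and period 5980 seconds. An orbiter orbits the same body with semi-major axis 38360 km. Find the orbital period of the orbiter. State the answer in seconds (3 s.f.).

Kepler's third law: T² ∝ a³, so T₂ = T₁ (a₂/a₁)^(3/2).
a₂/a₁ = 5.387, (a₂/a₁)^(3/2) = 12.50.
T₂ = 5980 × 12.50 = 74770 seconds.

T₂ ≈ 74800 seconds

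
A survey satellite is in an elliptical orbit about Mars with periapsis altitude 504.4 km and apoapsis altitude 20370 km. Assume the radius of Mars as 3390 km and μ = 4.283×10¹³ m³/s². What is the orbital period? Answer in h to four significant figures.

r_p = 3390 + 504.4 = 3894.4 km = 3.8944×10⁶ m.
r_a = 3390 + 20370 = 23760 km = 2.3760×10⁷ m.
Semi-major axis a = (r_p + r_a)/2 = (3894.4 + 23760)/2 = 13827 km = 1.383×10⁷ m.
By Kepler's third law T = 2π√(a³/μ) = 2π × 7.856×10³ = 4.936×10⁴ s.
= 13.71 h.

T ≈ 13.71 h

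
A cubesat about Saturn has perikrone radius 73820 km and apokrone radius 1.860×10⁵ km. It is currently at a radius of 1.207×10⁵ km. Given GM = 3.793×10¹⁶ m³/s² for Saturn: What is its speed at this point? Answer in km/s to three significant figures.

Semi-major axis a = (r_p + r_a)/2 = 1.2991×10⁵ km = 1.299×10⁸ m.
Vis-viva: v² = μ(2/r − 1/a) = 3.793×10¹⁶ × (1.657×10⁻⁸ − 7.698×10⁻⁹) = 3.365×10⁸ m²/s².
v = 18340 m/s = 18.34 km/s.

v ≈ 18.3 km/s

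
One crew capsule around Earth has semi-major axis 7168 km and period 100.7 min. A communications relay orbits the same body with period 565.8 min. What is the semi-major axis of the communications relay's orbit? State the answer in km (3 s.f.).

Kepler's third law: a³ ∝ T², so a₂ = a₁ (T₂/T₁)^(2/3).
T₂/T₁ = 5.619, (T₂/T₁)^(2/3) = 3.160.
a₂ = 7168 × 3.160 = 22650 km.

a₂ ≈ 22700 km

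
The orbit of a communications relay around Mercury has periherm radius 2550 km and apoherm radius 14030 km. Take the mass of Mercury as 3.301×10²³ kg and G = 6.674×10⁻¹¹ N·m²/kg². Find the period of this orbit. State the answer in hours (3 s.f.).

T ≈ 8.88 hours

μ = GM = 6.674×10⁻¹¹ × 3.301×10²³ = 2.203×10¹³ m³/s².
Semi-major axis a = (r_p + r_a)/2 = (2550.0 + 14030)/2 = 8290.0 km = 8.290×10⁶ m.
By Kepler's third law T = 2π√(a³/μ) = 2π × 5.085×10³ = 3.195×10⁴ s.
= 8.876 hours.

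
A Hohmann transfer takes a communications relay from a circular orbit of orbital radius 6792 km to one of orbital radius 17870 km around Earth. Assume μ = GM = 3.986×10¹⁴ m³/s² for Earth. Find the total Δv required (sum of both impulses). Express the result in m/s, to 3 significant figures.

Δv_total ≈ 2780 m/s

r₁ = 6792 km = 6.792×10⁶ m.
r₂ = 17870 km = 1.787×10⁷ m.
Transfer ellipse a_t = (r₁ + r₂)/2 = 1.233×10⁷ m.
At r₁: circular v_c1 = √(μ/r₁) = 7661 m/s; transfer-perigee v_p = √[μ(2/r₁ − 1/a_t)] = 9222 m/s.
Δv₁ = v_p − v_c1 = 1561 m/s.
At r₂: circular v_c2 = √(μ/r₂) = 4723 m/s; transfer-apogee v_a = √[μ(2/r₂ − 1/a_t)] = 3505 m/s.
Δv₂ = v_c2 − v_a = 1218 m/s.
Total Δv = Δv₁ + Δv₂ = 2779 m/s.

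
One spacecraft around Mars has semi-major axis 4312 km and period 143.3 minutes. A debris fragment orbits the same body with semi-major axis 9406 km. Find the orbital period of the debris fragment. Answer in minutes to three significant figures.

T₂ ≈ 462 minutes

Kepler's third law: T² ∝ a³, so T₂ = T₁ (a₂/a₁)^(3/2).
a₂/a₁ = 2.181, (a₂/a₁)^(3/2) = 3.222.
T₂ = 143.3 × 3.222 = 461.7 minutes.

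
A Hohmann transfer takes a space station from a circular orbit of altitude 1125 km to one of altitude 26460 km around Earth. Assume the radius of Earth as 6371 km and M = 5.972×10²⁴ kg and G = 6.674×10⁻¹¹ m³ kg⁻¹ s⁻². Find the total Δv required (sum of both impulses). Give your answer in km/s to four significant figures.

Δv_total ≈ 3.373 km/s

μ = GM = 6.674×10⁻¹¹ × 5.972×10²⁴ = 3.986×10¹⁴ m³/s².
r₁ = 6371 + 1125 = 7496.0 km = 7.4960×10⁶ m.
r₂ = 6371 + 26460 = 32831 km = 3.2831×10⁷ m.
Transfer ellipse a_t = (r₁ + r₂)/2 = 2.016×10⁷ m.
At r₁: circular v_c1 = √(μ/r₁) = 7292 m/s; transfer-perigee v_p = √[μ(2/r₁ − 1/a_t)] = 9305 m/s.
Δv₁ = v_p − v_c1 = 2013 m/s.
At r₂: circular v_c2 = √(μ/r₂) = 3484 m/s; transfer-apogee v_a = √[μ(2/r₂ − 1/a_t)] = 2124 m/s.
Δv₂ = v_c2 − v_a = 1360 m/s.
Total Δv = Δv₁ + Δv₂ = 3373 m/s = 3.373 km/s.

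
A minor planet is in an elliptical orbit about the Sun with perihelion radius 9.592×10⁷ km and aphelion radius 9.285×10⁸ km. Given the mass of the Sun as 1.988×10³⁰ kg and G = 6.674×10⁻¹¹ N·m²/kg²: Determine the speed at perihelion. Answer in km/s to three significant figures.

v ≈ 50.1 km/s

μ = GM = 6.674×10⁻¹¹ × 1.988×10³⁰ = 1.327×10²⁰ m³/s².
Semi-major axis a = (r_p + r_a)/2 = 5.1221×10⁸ km = 5.122×10¹¹ m.
Vis-viva: v² = μ(2/r − 1/a) = 1.327×10²⁰ × (2.085×10⁻¹¹ − 1.952×10⁻¹²) = 2.507×10⁹ m²/s².
v = 50070 m/s = 50.07 km/s.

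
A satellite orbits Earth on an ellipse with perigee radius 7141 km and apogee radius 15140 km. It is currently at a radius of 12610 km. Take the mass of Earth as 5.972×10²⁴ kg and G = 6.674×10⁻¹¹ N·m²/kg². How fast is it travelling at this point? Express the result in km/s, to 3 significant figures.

μ = GM = 6.674×10⁻¹¹ × 5.972×10²⁴ = 3.986×10¹⁴ m³/s².
Semi-major axis a = (r_p + r_a)/2 = 11140 km = 1.114×10⁷ m.
Vis-viva: v² = μ(2/r − 1/a) = 3.986×10¹⁴ × (1.586×10⁻⁷ − 8.976×10⁻⁸) = 2.744×10⁷ m²/s².
v = 5238 m/s = 5.238 km/s.

v ≈ 5.24 km/s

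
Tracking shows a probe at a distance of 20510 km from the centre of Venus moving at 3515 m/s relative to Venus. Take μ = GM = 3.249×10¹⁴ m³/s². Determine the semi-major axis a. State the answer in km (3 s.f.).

r = 2.051×10⁷ m.
Specific orbital energy ε = v²/2 − μ/r = (3515)²/2 − 3.249×10¹⁴/2.051×10⁷ = -9.663×10⁶ J/kg.
Since ε = −μ/(2a), a = −μ/(2ε) = 1.681×10⁷ m = 16811 km.

a ≈ 16800 km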